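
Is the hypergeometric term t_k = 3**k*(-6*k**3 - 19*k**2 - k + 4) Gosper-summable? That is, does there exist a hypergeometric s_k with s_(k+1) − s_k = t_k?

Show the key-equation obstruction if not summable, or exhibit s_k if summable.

r(k) = 3*(6*k**3 + 37*k**2 + 57*k + 22)/(6*k**3 + 19*k**2 + k - 4) after simplifying.
So A=3 and B=1, with C=k**3 + 19*k**2/6 + k/6 - 2/3.
Need (3)·f(k+1) − (1)·f(k) = k**3 + 19*k**2/6 + k/6 - 2/3.
Degrees (0,0,3) ⇒ d ≤ 3.
Match coefficients ⇒ f(k) = (3*k**3 - 4*k**2 - k + 1)/6.
Then R = B(k−1)f/C = (3*k**3 - 4*k**2 - k + 1)/(6*k**3 + 19*k**2 + k - 4), so s_k = R(k)·t_k = 3**k*(-3*k**3 + 4*k**2 + k - 1).
Check: Δs_k = 3**k*(-6*k**3 - 19*k**2 - k + 4). ✓

Yes. s_k = 3**k*(-3*k**3 + 4*k**2 + k - 1).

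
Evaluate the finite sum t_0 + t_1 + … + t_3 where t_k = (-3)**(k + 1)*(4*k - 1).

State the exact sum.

The ratio is 3*(-4*k - 3)/(4*k - 1).
Gosper form: A/B · C(k+1)/C(k) with A=-3, B=1, C=k - 1/4.
f must satisfy (-3)·f(k+1) − (1)·f(k) = k - 1/4.
Degrees (0,0,1) ⇒ d ≤ 1.
Solving with deg f ≤ 1: f(k) = -(k - 1)/4.
Certificate R = B(k−1)f/C = -(k - 1)/(4*k - 1) gives s_k = (-3)**(k + 1)*(1 - k).
s_(k+1) − s_k = (-3)**(k + 1)*(4*k - 1) = t_k.
Evaluate s at k=4 and k=0: 729 and -3; difference 732.

Σ = 732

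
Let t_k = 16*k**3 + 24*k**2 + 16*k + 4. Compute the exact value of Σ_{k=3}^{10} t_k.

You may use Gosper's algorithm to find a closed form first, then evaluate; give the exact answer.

The ratio is (4*k**3 + 18*k**2 + 28*k + 15)/(4*k**3 + 6*k**2 + 4*k + 1).
Take A(k)=1, B(k)=1, C(k)=k**3 + 3*k**2/2 + k + 1/4.
Solve (1)·f(k+1) − (1)·f(k) = k**3 + 3*k**2/2 + k + 1/4.
d = 4 from the (0,0,3) case.
A polynomial solution: f(k) = k**4/4.
R(k) = B(k−1)·f(k)/C(k) = k**4/((2*k + 1)*(2*k**2 + 2*k + 1)); s_k = R·t_k = 4*k**4.
Check: Δs_k = -4*k**4 + 4*(k + 1)**4. ✓
Σ_(k=3)^(10) t_k = s_(11) − s_(3) = 58564 − (324) = 58240.

Σ = 58240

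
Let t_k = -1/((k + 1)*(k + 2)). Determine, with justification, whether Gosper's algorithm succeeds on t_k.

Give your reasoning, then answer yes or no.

Yes. s_k = -k/(k + 1).

Ratio r(k) = (k + 1)/(k + 3).
Normal form (A,B,C) = (k + 1, k + 3, 1).
Set up (k + 1)·f(k+1) − (k + 2)·f(k) − (1) = 0.
Degrees (1,1,0) ⇒ d ≤ 1.
Coefficient equations give f(k) = k.
So s_k = (B(k−1)f/C)·t_k = (k*(k + 2))·t_k = -k/(k + 1).
Check: Δs_k = -1/(k**2 + 3*k + 2). ✓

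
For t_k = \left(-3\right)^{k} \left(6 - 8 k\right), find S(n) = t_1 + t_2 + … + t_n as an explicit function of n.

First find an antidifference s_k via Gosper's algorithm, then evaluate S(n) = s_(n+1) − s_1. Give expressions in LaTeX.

S(n) = - 6 \left(-3\right)^{n} n + 3 \left(-3\right)^{n} - 3

Ratio r(k) = 3*(-4*k - 1)/(4*k - 3).
Factor: A=-3; B=1; C=k - 3/4.
Solve (-3)·f(k+1) − (1)·f(k) = k - 3/4.
Bound: deg f ≤ 1.
Coefficient equations give f(k) = -(2*k - 3)/8.
Certificate R = B(k−1)f/C = -(2*k - 3)/(2*(4*k - 3)) gives s_k = (-3)**k*(2*k - 3).
Check: Δs_k = (-3)**k*(6 - 8*k). ✓
s_(n+1) = (-3)**(n + 1)*(2*n - 1) and s_(1) = 3, so S(n) = -6*(-3)**n*n + 3*(-3)**n - 3.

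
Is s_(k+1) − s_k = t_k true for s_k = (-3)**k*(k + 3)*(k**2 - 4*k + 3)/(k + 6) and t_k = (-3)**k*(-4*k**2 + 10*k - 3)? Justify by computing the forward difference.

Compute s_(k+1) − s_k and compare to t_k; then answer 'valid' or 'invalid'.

Invalid: residual (-3)**(k + 1)*(-4*k**3 - 15*k**2 + 61*k - 21)/(k**2 + 13*k + 42) ≠ 0.

s_(k+1) = 3*(-3)**k*k*(-k**2 - 2*k + 8)/(k + 7)
s_(k+1) − s_k = (-3)**k*(-4*k**4 - 30*k**3 + 4*k**2 + 198*k - 63)/(k**2 + 13*k + 42)
(s_(k+1) − s_k) − t_k = (-3)**(k + 1)*(-4*k**3 - 15*k**2 + 61*k - 21)/(k**2 + 13*k + 42)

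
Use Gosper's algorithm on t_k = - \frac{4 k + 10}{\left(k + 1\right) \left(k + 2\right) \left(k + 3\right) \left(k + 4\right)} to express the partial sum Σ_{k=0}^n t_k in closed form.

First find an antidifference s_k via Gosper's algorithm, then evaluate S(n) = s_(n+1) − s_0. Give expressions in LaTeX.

S(n) = \frac{2 \left(- n^{2} - 6 n - 5\right)}{3 \left(n^{2} + 6 n + 8\right)}

Ratio r(k) = (k + 1)*(2*k + 7)/((k + 5)*(2*k + 5)).
A = k + 1, B = k + 5, C = k + 5/2.
f must satisfy (k + 1)·f(k+1) − (k + 4)·f(k) = k + 5/2.
deg f ≤ 3 (via 1,1,1).
Match coefficients ⇒ f(k) = k*(k + 2)*(k + 4)/6.
Certificate R = B(k−1)f/C = k*(k + 2)*(k + 4)**2/(3*(2*k + 5)) gives s_k = 2*k*(-k - 4)/(3*(k**2 + 4*k + 3)).
s_(k+1) − s_k = 2*(-2*k - 5)/(k**4 + 10*k**3 + 35*k**2 + 50*k + 24) = t_k.
s_(n+1) = 2*(-n**2 - 6*n - 5)/(3*(n**2 + 6*n + 8)) and s_(0) = 0, so S(n) = 2*(-n**2 - 6*n - 5)/(3*(n**2 + 6*n + 8)).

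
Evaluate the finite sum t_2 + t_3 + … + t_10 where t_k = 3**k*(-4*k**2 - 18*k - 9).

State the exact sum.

t_(k+1)/t_k = 3*(4*k**2 + 26*k + 31)/(4*k**2 + 18*k + 9).
Gosper form: A/B · C(k+1)/C(k) with A=3, B=1, C=k**2 + 9*k/2 + 9/4.
Key eq: (3)·f(k+1) = (1)·f(k) + (k**2 + 9*k/2 + 9/4).
From deg A=0, deg B=0, deg C=2: d=2.
Solving with deg f ≤ 2: f(k) = (2*k**2 + 3*k - 3)/4.
Certificate R = B(k−1)f/C = (2*k**2 + 3*k - 3)/(4*k**2 + 18*k + 9) gives s_k = 3**k*(-2*k**2 - 3*k + 3).
Verify: 3**k*(-4*k**2 - 18*k - 9) matches t_k.
Σ_(k=2)^(10) t_k = s_(11) − s_(2) = -48183984 − (-99) = -48183885.

Σ = -48183885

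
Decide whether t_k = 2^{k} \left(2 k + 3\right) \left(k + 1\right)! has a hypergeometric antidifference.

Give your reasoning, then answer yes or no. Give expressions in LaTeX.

Yes. s_k = 2^{k} \left(k + 1\right)!.

Step 1: r(k) = 2*(k + 2)*(2*k + 5)/(2*k + 3).
A = 2*k + 4, B = 1, C = k + 3/2.
Set up (2*k + 4)·f(k+1) − (1)·f(k) − (k + 3/2) = 0.
deg f ≤ 0 (via 1,0,1).
Solving with deg f ≤ 0: f(k) = 1/2.
Certificate R = B(k−1)f/C = 1/(2*k + 3) gives s_k = 2**k*factorial(k + 1).
Δs = 2**k*(2*k + 3)*factorial(k + 1), as required.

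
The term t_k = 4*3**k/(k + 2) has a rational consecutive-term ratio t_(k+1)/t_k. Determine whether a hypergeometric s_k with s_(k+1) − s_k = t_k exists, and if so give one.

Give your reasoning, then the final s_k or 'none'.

Ratio r(k) = 3*(k + 2)/(k + 3).
Factor: A=3*k + 6; B=k + 3; C=1.
Key eq: (3*k + 6)·f(k+1) = (k + 2)·f(k) + (1).
Degrees (1,1,0) ⇒ d ≤ -1.
Bound -1 < 0, so the key equation has no polynomial solution.

not Gosper-summable; s_k does not exist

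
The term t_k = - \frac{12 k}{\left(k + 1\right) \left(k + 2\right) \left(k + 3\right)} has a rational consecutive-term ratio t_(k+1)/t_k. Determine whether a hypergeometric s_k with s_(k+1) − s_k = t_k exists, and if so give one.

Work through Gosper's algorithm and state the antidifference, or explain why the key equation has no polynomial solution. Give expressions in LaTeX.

s_k = \frac{3 k \left(1 - k\right)}{\left(k + 1\right) \left(k + 2\right)}

Ratio r(k) = (k + 1)**2/(k*(k + 4)).
A = k + 1, B = k + 4, C = k.
Set up (k + 1)·f(k+1) − (k + 3)·f(k) − (k) = 0.
d = 2 from the (1,1,1) case.
A polynomial solution: f(k) = k*(k - 1)/4.
So s_k = (B(k−1)f/C)·t_k = ((k - 1)*(k + 3)/4)·t_k = 3*k*(1 - k)/((k + 1)*(k + 2)).
Δs = -12*k/(k**3 + 6*k**2 + 11*k + 6), as required.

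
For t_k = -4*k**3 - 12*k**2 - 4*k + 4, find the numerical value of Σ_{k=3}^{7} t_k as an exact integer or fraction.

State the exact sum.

Σ = -4800

t_(k+1)/t_k = (k + (k + 1)**3 + 3*(k + 1)**2)/(k**3 + 3*k**2 + k - 1).
Normal form (A,B,C) = (1, 1, k**3 + 3*k**2 + k - 1).
f must satisfy (1)·f(k+1) − (1)·f(k) = k**3 + 3*k**2 + k - 1.
deg f ≤ 4 (via 0,0,3).
A polynomial solution: f(k) = k*(k + 1)*(k**2 + k - 4)/4.
R(k) = B(k−1)·f(k)/C(k) = k*(k**2 + k - 4)/(4*(k**2 + 2*k - 1)); s_k = R·t_k = k*(-k**3 - 2*k**2 + 3*k + 4).
Check: Δs_k = -4*k**3 - 12*k**2 - 4*k + 4. ✓
Telescoping: Σ = s_(8) − s_(3) = -4896 − (-96) = -4800.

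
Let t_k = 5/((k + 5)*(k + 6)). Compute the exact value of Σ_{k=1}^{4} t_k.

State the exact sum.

Ratio r(k) = (k + 5)/(k + 7).
Factor: A=k + 5; B=k + 7; C=1.
f must satisfy (k + 5)·f(k+1) − (k + 6)·f(k) = 1.
deg f ≤ 1 (via 1,1,0).
Solving with deg f ≤ 1: f(k) = k/5.
R(k) = B(k−1)·f(k)/C(k) = k*(k + 6)/5; s_k = R·t_k = k/(k + 5).
s_(k+1) − s_k = 5/(k**2 + 11*k + 30) = t_k.
Evaluate s at k=5 and k=1: 1/2 and 1/6; difference 1/3.

Σ = 1/3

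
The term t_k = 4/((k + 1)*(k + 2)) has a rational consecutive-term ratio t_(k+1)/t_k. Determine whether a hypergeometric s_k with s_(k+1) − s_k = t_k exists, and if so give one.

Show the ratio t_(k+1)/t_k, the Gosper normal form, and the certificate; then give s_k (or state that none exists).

s_k = 4*k/(k + 1)

t_(k+1)/t_k = (k + 1)/(k + 3).
Normal form (A,B,C) = (k + 1, k + 3, 1).
Solve (k + 1)·f(k+1) − (k + 2)·f(k) = 1.
From deg A=1, deg B=1, deg C=0: d=1.
Coefficient equations give f(k) = k.
R(k) = B(k−1)·f(k)/C(k) = k*(k + 2); s_k = R·t_k = 4*k/(k + 1).
s_(k+1) − s_k = 4/(k**2 + 3*k + 2) = t_k.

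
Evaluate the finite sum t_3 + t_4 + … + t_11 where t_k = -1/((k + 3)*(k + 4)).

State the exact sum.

Σ = -1/10

Compute t_(k+1)/t_k: get (k + 3)/(k + 5).
So A=k + 3 and B=k + 5, with C=1.
f must satisfy (k + 3)·f(k+1) − (k + 4)·f(k) = 1.
d = 1 from the (1,1,0) case.
Solve for f: f(k) = k/3 (degree 1 ≤ 1).
Get s_k = R·t_k = -k/(3*k + 9) with R(k) = B(k−1)f(k)/C(k) = k*(k + 4)/3.
Verify: -1/(k**2 + 7*k + 12) matches t_k.
Telescoping: Σ = s_(12) − s_(3) = -4/15 − (-1/6) = -1/10.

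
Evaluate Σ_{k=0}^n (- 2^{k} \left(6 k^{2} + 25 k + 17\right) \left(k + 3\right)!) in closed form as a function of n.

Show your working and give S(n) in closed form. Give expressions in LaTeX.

S(n) = - 6 \cdot 2^{n} n \left(n + 4\right)! - 4 \cdot 2^{n} \left(n + 4\right)! - 6

Compute t_(k+1)/t_k: get 2*(6*k**3 + 61*k**2 + 196*k + 192)/(6*k**2 + 25*k + 17).
Normal form (A,B,C) = (2*k + 8, 1, k**2 + 25*k/6 + 17/6).
Solve (2*k + 8)·f(k+1) − (1)·f(k) = k**2 + 25*k/6 + 17/6.
Degrees (1,0,2) ⇒ d ≤ 1.
A polynomial solution: f(k) = (3*k - 1)/6.
R(k) = B(k−1)·f(k)/C(k) = (3*k - 1)/(6*k**2 + 25*k + 17); s_k = R·t_k = -2**k*(3*k - 1)*factorial(k + 3).
Verify: -2**k*(6*k**2 + 25*k + 17)*factorial(k + 3) matches t_k.
Σ_(k=0)^n t_k = s_(n+1) − s_(0) = (-2**(n + 1)*(3*n + 2)*factorial(n + 4)) − (6), i.e. -6*2**n*n*factorial(n + 4) - 4*2**n*factorial(n + 4) - 6.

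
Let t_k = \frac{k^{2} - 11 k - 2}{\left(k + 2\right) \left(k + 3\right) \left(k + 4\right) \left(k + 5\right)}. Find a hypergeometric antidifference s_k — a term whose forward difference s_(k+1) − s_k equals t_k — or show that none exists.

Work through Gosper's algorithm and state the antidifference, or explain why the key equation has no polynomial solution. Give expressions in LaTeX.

The ratio is (k + 2)*(11*k - (k + 1)**2 + 13)/((k + 6)*(-k**2 + 11*k + 2)).
So A=k + 2 and B=k + 6, with C=k**2 - 11*k - 2.
Need (k + 2)·f(k+1) − (k + 5)·f(k) = k**2 - 11*k - 2.
deg f ≤ 3 (via 1,1,2).
Solving with deg f ≤ 3: f(k) = -k*(k**2 + 21*k - 10)/12.
Get s_k = R·t_k = k*(-k**2 - 21*k + 10)/(12*(k + 2)*(k + 3)*(k + 4)) with R(k) = B(k−1)f(k)/C(k) = -k*(k + 5)*(k**2 + 21*k - 10)/(12*(k**2 - 11*k - 2)).
Δs = (k**2 - 11*k - 2)/(k**4 + 14*k**3 + 71*k**2 + 154*k + 120), as required.

s_k = \frac{k \left(- k^{2} - 21 k + 10\right)}{12 \left(k + 2\right) \left(k + 3\right) \left(k + 4\right)}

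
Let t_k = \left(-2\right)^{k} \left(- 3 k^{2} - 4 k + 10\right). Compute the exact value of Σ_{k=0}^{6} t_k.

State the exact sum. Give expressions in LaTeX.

Σ = -5756

r(k) = 2*(-3*k**2 - 10*k + 3)/(3*k**2 + 4*k - 10) after simplifying.
So A=-2 and B=1, with C=k**2 + 4*k/3 - 10/3.
Key eq: (-2)·f(k+1) = (1)·f(k) + (k**2 + 4*k/3 - 10/3).
From deg A=0, deg B=0, deg C=2: d=2.
Match coefficients ⇒ f(k) = -(k - 2)*(k + 2)/3.
Certificate R = B(k−1)f/C = -(k - 2)*(k + 2)/(3*k**2 + 4*k - 10) gives s_k = (-2)**k*(k**2 - 4).
Δs = (-2)**k*(-3*k**2 - 4*k + 10), as required.
Σ_(k=0)^(6) t_k = s_(7) − s_(0) = -5760 − (-4) = -5756.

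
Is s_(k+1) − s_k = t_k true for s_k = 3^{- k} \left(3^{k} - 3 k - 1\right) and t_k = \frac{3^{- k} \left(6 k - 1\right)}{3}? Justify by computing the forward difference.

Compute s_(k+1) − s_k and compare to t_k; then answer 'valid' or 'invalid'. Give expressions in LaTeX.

valid; difference matches t_k

s_(k+1) = 1 - k/3**k - 4/(3*3**k)
s_(k+1) − s_k = (6*k - 1)/(3*3**k)
(s_(k+1) − s_k) − t_k = 0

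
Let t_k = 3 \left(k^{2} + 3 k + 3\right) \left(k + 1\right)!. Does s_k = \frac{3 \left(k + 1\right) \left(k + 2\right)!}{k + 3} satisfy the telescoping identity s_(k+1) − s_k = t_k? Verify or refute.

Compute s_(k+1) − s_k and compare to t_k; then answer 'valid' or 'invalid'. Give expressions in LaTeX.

s_(k+1) = 3*(k + 2)*factorial(k + 3)/(k + 4)
s_(k+1) − s_k = 3*(k**3 + 7*k**2 + 16*k + 14)*factorial(k + 2)/((k + 3)*(k + 4))
(s_(k+1) − s_k) − t_k = -3*(k**3 + 6*k**2 + 11*k + 8)*factorial(k + 1)/((k + 3)*(k + 4))

Invalid: residual - \frac{3 \left(k^{3} + 6 k^{2} + 11 k + 8\right) \left(k + 1\right)!}{\left(k + 3\right) \left(k + 4\right)} ≠ 0.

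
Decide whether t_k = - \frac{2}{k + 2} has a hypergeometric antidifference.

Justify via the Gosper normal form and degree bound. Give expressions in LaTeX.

No — t_k has no hypergeometric antidifference.

The ratio is (k + 2)/(k + 3).
Gosper form: A/B · C(k+1)/C(k) with A=k + 2, B=k + 3, C=1.
Need (k + 2)·f(k+1) − (k + 2)·f(k) = 1.
deg f ≤ 0 (via 1,1,0).
Generic f = c0 gives residual -1; -1 = 0 cannot hold, so t_k is not Gosper-summable.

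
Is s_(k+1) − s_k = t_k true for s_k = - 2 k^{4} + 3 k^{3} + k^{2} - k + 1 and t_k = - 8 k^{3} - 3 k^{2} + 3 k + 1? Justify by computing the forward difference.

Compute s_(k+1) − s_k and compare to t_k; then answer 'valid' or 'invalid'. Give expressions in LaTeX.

valid (s_(k+1) − s_k reduces to t_k)

s_(k+1) = -k - 2*(k + 1)**4 + 3*(k + 1)**3 + (k + 1)**2
s_(k+1) − s_k = -8*k**3 - 3*k**2 + 3*k + 1
(s_(k+1) − s_k) − t_k = 0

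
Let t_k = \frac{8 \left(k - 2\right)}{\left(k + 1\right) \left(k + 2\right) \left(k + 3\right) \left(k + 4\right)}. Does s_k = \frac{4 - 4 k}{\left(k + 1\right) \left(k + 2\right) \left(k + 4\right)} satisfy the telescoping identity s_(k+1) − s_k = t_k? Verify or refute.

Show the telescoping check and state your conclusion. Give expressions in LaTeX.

Invalid: residual \frac{4 \left(5 - 3 k\right)}{k^{5} + 15 k^{4} + 85 k^{3} + 225 k^{2} + 274 k + 120} ≠ 0.

s_(k+1) = -4*k/((k + 2)*(k + 3)*(k + 5))
s_(k+1) − s_k = 4*(2*k**2 + 3*k - 15)/(k**5 + 15*k**4 + 85*k**3 + 225*k**2 + 274*k + 120)
(s_(k+1) − s_k) − t_k = 4*(5 - 3*k)/(k**5 + 15*k**4 + 85*k**3 + 225*k**2 + 274*k + 120)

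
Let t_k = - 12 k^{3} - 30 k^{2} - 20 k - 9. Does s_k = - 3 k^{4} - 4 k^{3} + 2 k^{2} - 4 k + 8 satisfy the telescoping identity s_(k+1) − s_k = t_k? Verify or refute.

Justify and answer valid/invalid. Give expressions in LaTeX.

valid; difference matches t_k

s_(k+1) = -3*k**4 - 16*k**3 - 28*k**2 - 24*k - 1
s_(k+1) − s_k = -12*k**3 - 30*k**2 - 20*k - 9
(s_(k+1) − s_k) − t_k = 0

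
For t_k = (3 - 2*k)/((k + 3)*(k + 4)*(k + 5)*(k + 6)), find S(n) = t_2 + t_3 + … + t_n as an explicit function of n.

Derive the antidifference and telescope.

Compute t_(k+1)/t_k: get (k + 3)*(2*k - 1)/((k + 7)*(2*k - 3)).
Normal form (A,B,C) = (k + 3, k + 7, k - 3/2).
Key eq: (k + 3)·f(k+1) = (k + 6)·f(k) + (k - 3/2).
d = 3 from the (1,1,1) case.
Match coefficients ⇒ f(k) = -k/2.
So s_k = (B(k−1)f/C)·t_k = (-k*(k + 6)/(2*k - 3))·t_k = k/((k + 3)*(k + 4)*(k + 5)).
Check: Δs_k = (3 - 2*k)/(k**4 + 18*k**3 + 119*k**2 + 342*k + 360). ✓
Σ_(k=2)^n t_k = s_(n+1) − s_(2) = ((n + 1)/(n**3 + 15*n**2 + 74*n + 120)) − (1/105), i.e. (-n**3 - 15*n**2 + 31*n - 15)/(105*(n**3 + 15*n**2 + 74*n + 120)).

S(n) = (-n**3 - 15*n**2 + 31*n - 15)/(105*(n**3 + 15*n**2 + 74*n + 120))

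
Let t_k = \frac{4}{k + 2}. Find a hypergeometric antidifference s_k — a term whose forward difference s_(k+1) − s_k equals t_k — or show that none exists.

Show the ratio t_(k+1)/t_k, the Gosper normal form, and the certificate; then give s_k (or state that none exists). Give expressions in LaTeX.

none (Gosper's algorithm certifies no s_k)

r(k) = (k + 2)/(k + 3) after simplifying.
So A=k + 2 and B=k + 3, with C=1.
Solve (k + 2)·f(k+1) − (k + 2)·f(k) = 1.
d = 0 from the (1,1,0) case.
Put f(k) = c0: A·f(k+1) − B(k−1)·f(k) − C = -1; need -1 = 0 — inconsistent ⇒ no f, not summable.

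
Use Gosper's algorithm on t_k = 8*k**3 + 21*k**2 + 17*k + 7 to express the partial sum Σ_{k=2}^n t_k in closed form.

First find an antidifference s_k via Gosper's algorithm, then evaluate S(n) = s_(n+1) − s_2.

S(n) = 2*n**4 + 11*n**3 + 21*n**2 + 19*n - 53

The ratio is (8*k**3 + 45*k**2 + 83*k + 53)/(8*k**3 + 21*k**2 + 17*k + 7).
Gosper form: A/B · C(k+1)/C(k) with A=1, B=1, C=k**3 + 21*k**2/8 + 17*k/8 + 7/8.
Key eq: (1)·f(k+1) = (1)·f(k) + (k**3 + 21*k**2/8 + 17*k/8 + 7/8).
Bound: deg f ≤ 4.
Solve for f: f(k) = k*(2*k**3 + 3*k**2 + 2)/8 (degree 4 ≤ 4).
Certificate R = B(k−1)f/C = k*(2*k**3 + 3*k**2 + 2)/(8*k**3 + 21*k**2 + 17*k + 7) gives s_k = k*(2*k**3 + 3*k**2 + 2).
Check: Δs_k = 8*k**3 + 21*k**2 + 17*k + 7. ✓
Σ_(k=2)^n t_k = s_(n+1) − s_(2) = (2*n**4 + 11*n**3 + 21*n**2 + 19*n + 7) − (60), i.e. 2*n**4 + 11*n**3 + 21*n**2 + 19*n - 53.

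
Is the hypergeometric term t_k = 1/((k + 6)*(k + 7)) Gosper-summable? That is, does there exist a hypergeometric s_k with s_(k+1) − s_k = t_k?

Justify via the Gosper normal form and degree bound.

Step 1: r(k) = (k + 6)/(k + 8).
Normal form (A,B,C) = (k + 6, k + 8, 1).
Set up (k + 6)·f(k+1) − (k + 7)·f(k) − (1) = 0.
Degrees (1,1,0) ⇒ d ≤ 1.
Solving with deg f ≤ 1: f(k) = k/6.
R(k) = B(k−1)·f(k)/C(k) = k*(k + 7)/6; s_k = R·t_k = k/(6*(k + 6)).
Verify: 1/(k**2 + 13*k + 42) matches t_k.

Yes. s_k = k/(6*(k + 6)).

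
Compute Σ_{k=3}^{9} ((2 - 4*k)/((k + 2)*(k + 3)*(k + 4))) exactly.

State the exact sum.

r(k) = (k + 2)*(2*k + 1)/((k + 5)*(2*k - 1)) after simplifying.
Take A(k)=k + 2, B(k)=k + 5, C(k)=k - 1/2.
Need (k + 2)·f(k+1) − (k + 4)·f(k) = k - 1/2.
deg f ≤ 2 (via 1,1,1).
A polynomial solution: f(k) = k*(k - 3)/8.
So s_k = (B(k−1)f/C)·t_k = (k*(k - 3)*(k + 4)/(4*(2*k - 1)))·t_k = -k*(k - 3)/(2*(k + 2)*(k + 3)).
Check: Δs_k = 2*(1 - 2*k)/(k**3 + 9*k**2 + 26*k + 24). ✓
Telescoping: Σ = s_(10) − s_(3) = -35/156 − (0) = -35/156.

Σ = -35/156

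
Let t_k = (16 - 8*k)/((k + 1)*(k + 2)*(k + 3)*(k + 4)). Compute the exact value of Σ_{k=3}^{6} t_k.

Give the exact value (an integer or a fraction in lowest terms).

Ratio r(k) = (k - 1)*(k + 1)/((k - 2)*(k + 5)).
Gosper form: A/B · C(k+1)/C(k) with A=k + 1, B=k + 5, C=k - 2.
f must satisfy (k + 1)·f(k+1) − (k + 4)·f(k) = k - 2.
d = 3 from the (1,1,1) case.
Solve for f: f(k) = -k*(k**2 + 6*k + 17)/12 (degree 3 ≤ 3).
So s_k = (B(k−1)f/C)·t_k = (-k*(k + 4)*(k**2 + 6*k + 17)/(12*(k - 2)))·t_k = 2*k*(k**2 + 6*k + 17)/(3*(k + 1)*(k + 2)*(k + 3)).
s_(k+1) − s_k = 8*(2 - k)/(k**4 + 10*k**3 + 35*k**2 + 50*k + 24) = t_k.
Σ_(k=3)^(6) t_k = s_(7) − s_(3) = 7/10 − (11/15) = -1/30.

Σ = -1/30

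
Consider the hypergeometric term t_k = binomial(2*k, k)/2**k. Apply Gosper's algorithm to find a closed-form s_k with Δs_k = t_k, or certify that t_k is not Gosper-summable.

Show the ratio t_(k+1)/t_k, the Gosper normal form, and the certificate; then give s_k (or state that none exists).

t_(k+1)/t_k = (2*k + 1)/(k + 1).
So A=2*k + 1 and B=k + 1, with C=1.
f must satisfy (2*k + 1)·f(k+1) − (k)·f(k) = 1.
Degrees (1,1,0) ⇒ d ≤ -1.
Negative degree bound (-1): no f exists, t_k not Gosper-summable.

not Gosper-summable; s_k does not exist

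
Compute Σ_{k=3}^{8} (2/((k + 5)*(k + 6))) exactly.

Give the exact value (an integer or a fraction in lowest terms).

Σ = 3/28

The ratio is (k + 5)/(k + 7).
Normal form (A,B,C) = (k + 5, k + 7, 1).
Key eq: (k + 5)·f(k+1) = (k + 6)·f(k) + (1).
Bound: deg f ≤ 1.
Coefficient equations give f(k) = k/5.
Get s_k = R·t_k = 2*k/(5*(k + 5)) with R(k) = B(k−1)f(k)/C(k) = k*(k + 6)/5.
Check: Δs_k = 2/(k**2 + 11*k + 30). ✓
Σ_(k=3)^(8) t_k = s_(9) − s_(3) = 9/35 − (3/20) = 3/28.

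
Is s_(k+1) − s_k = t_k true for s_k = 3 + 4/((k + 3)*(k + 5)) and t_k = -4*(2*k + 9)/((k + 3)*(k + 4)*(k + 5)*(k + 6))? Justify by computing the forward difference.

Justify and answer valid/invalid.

valid; difference matches t_k

s_(k+1) = 3 + 4/((k + 4)*(k + 6))
s_(k+1) − s_k = 4*(-2*k - 9)/(k**4 + 18*k**3 + 119*k**2 + 342*k + 360)
(s_(k+1) − s_k) − t_k = 0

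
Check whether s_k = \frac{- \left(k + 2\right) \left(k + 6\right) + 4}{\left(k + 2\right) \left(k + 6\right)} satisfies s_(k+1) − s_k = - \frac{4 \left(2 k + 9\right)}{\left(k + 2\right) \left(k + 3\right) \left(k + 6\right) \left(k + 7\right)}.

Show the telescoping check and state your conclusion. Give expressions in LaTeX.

valid (s_(k+1) − s_k reduces to t_k)

s_(k+1) = (-(k + 3)*(k + 7) + 4)/((k + 3)*(k + 7))
s_(k+1) − s_k = 4*(-2*k - 9)/(k**4 + 18*k**3 + 113*k**2 + 288*k + 252)
(s_(k+1) − s_k) − t_k = 0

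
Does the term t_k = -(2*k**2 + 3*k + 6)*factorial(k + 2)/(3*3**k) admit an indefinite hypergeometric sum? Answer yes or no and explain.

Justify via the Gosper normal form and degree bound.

r(k) = (k + 3)*(3*k + 2*(k + 1)**2 + 9)/(3*(2*k**2 + 3*k + 6)) after simplifying.
So A=k/3 + 1 and B=1, with C=k**2 + 3*k/2 + 3.
Need (k/3 + 1)·f(k+1) − (1)·f(k) = k**2 + 3*k/2 + 3.
d = 1 from the (1,0,2) case.
Solve for f: f(k) = 3*(2*k + 1)/2 (degree 1 ≤ 1).
Get s_k = R·t_k = -(2*k + 1)*factorial(k + 2)/3**k with R(k) = B(k−1)f(k)/C(k) = 3*(2*k + 1)/(2*k**2 + 3*k + 6).
Check: Δs_k = -(2*k**2 + 3*k + 6)*factorial(k + 2)/(3*3**k). ✓

Yes. s_k = -(2*k + 1)*factorial(k + 2)/3**k.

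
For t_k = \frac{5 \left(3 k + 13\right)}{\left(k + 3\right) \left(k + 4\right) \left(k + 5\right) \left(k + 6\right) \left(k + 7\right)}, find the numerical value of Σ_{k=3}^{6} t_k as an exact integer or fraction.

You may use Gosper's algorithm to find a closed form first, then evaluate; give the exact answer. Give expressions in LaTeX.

Ratio r(k) = (k + 3)*(3*k + 16)/((k + 8)*(3*k + 13)).
Gosper form: A/B · C(k+1)/C(k) with A=k + 3, B=k + 8, C=k + 13/3.
f must satisfy (k + 3)·f(k+1) − (k + 7)·f(k) = k + 13/3.
d = 4 from the (1,1,1) case.
Solving with deg f ≤ 4: f(k) = k*(k + 4)*(k**2 + 14*k + 63)/270.
Then R = B(k−1)f/C = k*(k + 4)*(k + 7)*(k**2 + 14*k + 63)/(90*(3*k + 13)), so s_k = R(k)·t_k = k*(k**2 + 14*k + 63)/(18*(k**3 + 14*k**2 + 63*k + 90)).
Verify: 5*(3*k + 13)/(k**5 + 25*k**4 + 245*k**3 + 1175*k**2 + 2754*k + 2520) matches t_k.
Evaluate s at k=7 and k=3: 49/936 and 19/432; difference 47/5616.

Σ = 47/5616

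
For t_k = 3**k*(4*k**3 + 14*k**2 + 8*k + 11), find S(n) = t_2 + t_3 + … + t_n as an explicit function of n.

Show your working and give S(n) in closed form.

Compute t_(k+1)/t_k: get 3*(4*k**3 + 26*k**2 + 48*k + 37)/(4*k**3 + 14*k**2 + 8*k + 11).
A = 3, B = 1, C = k**3 + 7*k**2/2 + 2*k + 11/4.
f must satisfy (3)·f(k+1) − (1)·f(k) = k**3 + 7*k**2/2 + 2*k + 11/4.
Bound: deg f ≤ 3.
A polynomial solution: f(k) = (2*k**3 - 2*k**2 + k + 4)/4.
Then R = B(k−1)f/C = (2*k**3 - 2*k**2 + k + 4)/(4*k**3 + 14*k**2 + 8*k + 11), so s_k = R(k)·t_k = 3**k*(2*k**3 - 2*k**2 + k + 4).
Δs = 3**k*(4*k**3 + 14*k**2 + 8*k + 11), as required.
Σ_(k=2)^n t_k = s_(n+1) − s_(2) = (3**(n + 1)*(2*n**3 + 4*n**2 + 3*n + 5)) − (126), i.e. 6*3**n*n**3 + 12*3**n*n**2 + 9*3**n*n + 15*3**n - 126.

S(n) = 6*3**n*n**3 + 12*3**n*n**2 + 9*3**n*n + 15*3**n - 126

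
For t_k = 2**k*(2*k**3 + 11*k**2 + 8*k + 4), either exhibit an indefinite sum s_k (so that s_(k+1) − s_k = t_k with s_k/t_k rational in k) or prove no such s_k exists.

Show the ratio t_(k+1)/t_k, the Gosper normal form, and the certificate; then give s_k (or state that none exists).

t_(k+1)/t_k = 2*(2*k**3 + 17*k**2 + 36*k + 25)/(2*k**3 + 11*k**2 + 8*k + 4).
A = 2, B = 1, C = k**3 + 11*k**2/2 + 4*k + 2.
Set up (2)·f(k+1) − (1)·f(k) − (k**3 + 11*k**2/2 + 4*k + 2) = 0.
deg f ≤ 3 (via 0,0,3).
Match coefficients ⇒ f(k) = (2*k**3 - k**2 + 2)/2.
So s_k = (B(k−1)f/C)·t_k = ((2*k**3 - k**2 + 2)/(2*k**3 + 11*k**2 + 8*k + 4))·t_k = 2**k*(2*k**3 - k**2 + 2).
Verify: 2**k*(2*k**3 + 11*k**2 + 8*k + 4) matches t_k.

s_k = 2**k*(2*k**3 - k**2 + 2)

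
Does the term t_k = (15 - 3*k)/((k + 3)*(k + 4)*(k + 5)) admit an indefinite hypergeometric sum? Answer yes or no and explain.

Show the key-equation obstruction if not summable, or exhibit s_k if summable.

r(k) = (k - 4)*(k + 3)/((k - 5)*(k + 6)) after simplifying.
So A=k + 3 and B=k + 6, with C=k - 5.
Need (k + 3)·f(k+1) − (k + 5)·f(k) = k - 5.
From deg A=1, deg B=1, deg C=1: d=2.
Solve for f: f(k) = -k*(k + 19)/12 (degree 2 ≤ 2).
Get s_k = R·t_k = k*(k + 19)/(4*(k + 3)*(k + 4)) with R(k) = B(k−1)f(k)/C(k) = -k*(k + 5)*(k + 19)/(12*(k - 5)).
Check: Δs_k = 3*(5 - k)/(k**3 + 12*k**2 + 47*k + 60). ✓

Yes. s_k = k*(k + 19)/(4*(k + 3)*(k + 4)).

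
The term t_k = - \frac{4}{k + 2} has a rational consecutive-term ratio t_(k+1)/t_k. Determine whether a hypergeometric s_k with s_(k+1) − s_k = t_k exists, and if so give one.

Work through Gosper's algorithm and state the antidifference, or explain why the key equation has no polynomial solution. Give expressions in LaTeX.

Step 1: r(k) = (k + 2)/(k + 3).
Factor: A=k + 2; B=k + 3; C=1.
Key eq: (k + 2)·f(k+1) = (k + 2)·f(k) + (1).
deg f ≤ 0 (via 1,1,0).
Generic f = c0 gives residual -1; -1 = 0 cannot hold, so t_k is not Gosper-summable.

no hypergeometric antidifference exists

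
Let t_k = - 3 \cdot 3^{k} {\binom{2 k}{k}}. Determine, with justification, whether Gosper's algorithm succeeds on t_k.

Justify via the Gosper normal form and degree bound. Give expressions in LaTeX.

No. Not Gosper-summable.

The ratio is 6*(2*k + 1)/(k + 1).
Gosper form: A/B · C(k+1)/C(k) with A=12*k + 6, B=k + 1, C=1.
Key eq: (12*k + 6)·f(k+1) = (k)·f(k) + (1).
Bound: deg f ≤ -1.
Bound -1 < 0, so the key equation has no polynomial solution.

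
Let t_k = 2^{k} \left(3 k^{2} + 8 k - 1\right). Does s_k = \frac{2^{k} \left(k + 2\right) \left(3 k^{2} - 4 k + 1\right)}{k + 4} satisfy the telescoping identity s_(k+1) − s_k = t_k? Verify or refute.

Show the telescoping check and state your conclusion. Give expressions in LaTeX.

Invalid: residual \frac{2^{k + 1} \left(- 3 k^{3} - 17 k^{2} - 35 k + 5\right)}{k^{2} + 9 k + 20} ≠ 0.

s_(k+1) = 2**(k + 1)*k*(3*k**2 + 11*k + 6)/(k + 5)
s_(k+1) − s_k = 2**k*(3*k**4 + 29*k**3 + 97*k**2 + 81*k - 10)/(k**2 + 9*k + 20)
(s_(k+1) − s_k) − t_k = 2**(k + 1)*(-3*k**3 - 17*k**2 - 35*k + 5)/(k**2 + 9*k + 20)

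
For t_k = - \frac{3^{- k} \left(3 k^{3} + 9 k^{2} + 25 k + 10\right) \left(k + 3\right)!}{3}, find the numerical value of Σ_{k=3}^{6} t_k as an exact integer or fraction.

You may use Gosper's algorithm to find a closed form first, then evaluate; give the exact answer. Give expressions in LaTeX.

Σ = -6478000/27

r(k) = (3*k**4 + 30*k**3 + 124*k**2 + 255*k + 188)/(3*(3*k**3 + 9*k**2 + 25*k + 10)) after simplifying.
A = k/3 + 4/3, B = 1, C = k**3 + 3*k**2 + 25*k/3 + 10/3.
Solve (k/3 + 4/3)·f(k+1) − (1)·f(k) = k**3 + 3*k**2 + 25*k/3 + 10/3.
deg f ≤ 2 (via 1,0,3).
Coefficient equations give f(k) = 3*k**2 - 2.
Get s_k = R·t_k = -(3*k**2 - 2)*factorial(k + 3)/3**k with R(k) = B(k−1)f(k)/C(k) = 3*(3*k**2 - 2)/(3*k**3 + 9*k**2 + 25*k + 10).
Check: Δs_k = -(3*k**3 + 9*k**2 + 25*k + 10)*factorial(k + 3)/(3*3**k). ✓
Σ_(k=3)^(6) t_k = s_(7) − s_(3) = -6496000/27 − (-2000/3) = -6478000/27.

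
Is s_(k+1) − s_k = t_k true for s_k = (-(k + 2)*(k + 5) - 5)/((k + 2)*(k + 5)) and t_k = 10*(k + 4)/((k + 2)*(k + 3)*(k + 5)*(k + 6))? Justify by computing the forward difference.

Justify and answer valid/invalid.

s_(k+1) = (-(k + 3)*(k + 6) - 5)/((k + 3)*(k + 6))
s_(k+1) − s_k = 10*(k + 4)/(k**4 + 16*k**3 + 91*k**2 + 216*k + 180)
(s_(k+1) − s_k) − t_k = 0

valid (s_(k+1) − s_k reduces to t_k)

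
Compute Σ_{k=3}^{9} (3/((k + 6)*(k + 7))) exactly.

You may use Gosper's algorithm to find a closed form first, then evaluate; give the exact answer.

Σ = 7/48

Ratio r(k) = (k + 6)/(k + 8).
Take A(k)=k + 6, B(k)=k + 8, C(k)=1.
f must satisfy (k + 6)·f(k+1) − (k + 7)·f(k) = 1.
From deg A=1, deg B=1, deg C=0: d=1.
Coefficient equations give f(k) = k/6.
R(k) = B(k−1)·f(k)/C(k) = k*(k + 7)/6; s_k = R·t_k = k/(2*(k + 6)).
Check: Δs_k = 3/(k**2 + 13*k + 42). ✓
Sum = s_(10) − s_(3); s_(10) = 5/16, s_(3) = 1/6 ⇒ 7/48.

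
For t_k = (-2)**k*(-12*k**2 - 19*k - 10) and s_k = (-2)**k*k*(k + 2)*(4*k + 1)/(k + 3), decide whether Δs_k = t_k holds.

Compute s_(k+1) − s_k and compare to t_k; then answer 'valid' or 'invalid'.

Invalid: residual (-2)**k*(12*k**3 + 59*k**2 + 68*k + 30)/(k**2 + 7*k + 12) ≠ 0.

s_(k+1) = (-2)**(k + 1)*(k + 1)*(k + 3)*(4*k + 5)/(k + 4)
s_(k+1) − s_k = (-2)**k*(-12*k**4 - 91*k**3 - 228*k**2 - 230*k - 90)/(k**2 + 7*k + 12)
(s_(k+1) − s_k) − t_k = (-2)**k*(12*k**3 + 59*k**2 + 68*k + 30)/(k**2 + 7*k + 12)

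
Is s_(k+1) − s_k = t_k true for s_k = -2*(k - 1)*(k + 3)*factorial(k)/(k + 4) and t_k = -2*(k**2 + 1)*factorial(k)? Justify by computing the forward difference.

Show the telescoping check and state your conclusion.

s_(k+1) = -2*k*(k + 4)*factorial(k + 1)/(k + 5)
s_(k+1) − s_k = -2*(k**4 + 8*k**3 + 17*k**2 + 9*k + 15)*factorial(k)/((k + 4)*(k + 5))
(s_(k+1) − s_k) − t_k = 2*(k**3 + 4*k**2 + 5)*factorial(k)/((k + 4)*(k + 5))

Invalid: residual 2*(k**3 + 4*k**2 + 5)*factorial(k)/((k + 4)*(k + 5)) ≠ 0.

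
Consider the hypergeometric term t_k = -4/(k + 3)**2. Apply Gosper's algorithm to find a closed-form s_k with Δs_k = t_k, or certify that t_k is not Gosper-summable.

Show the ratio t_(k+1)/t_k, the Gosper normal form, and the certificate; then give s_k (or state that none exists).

t_(k+1)/t_k = (k + 3)**2/(k + 4)**2.
A = k**2 + 6*k + 9, B = k**2 + 8*k + 16, C = 1.
Solve (k**2 + 6*k + 9)·f(k+1) − (k**2 + 6*k + 9)·f(k) = 1.
deg f ≤ 0 (via 2,2,0).
Generic f = c0 gives residual -1; -1 = 0 cannot hold, so t_k is not Gosper-summable.

not Gosper-summable; s_k does not exist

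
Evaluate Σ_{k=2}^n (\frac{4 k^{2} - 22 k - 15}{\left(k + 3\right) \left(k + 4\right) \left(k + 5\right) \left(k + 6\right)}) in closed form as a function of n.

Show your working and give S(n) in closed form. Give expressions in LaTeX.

S(n) = \frac{4 n^{3} - 80 n^{2} - 89 n + 165}{35 \left(n^{3} + 15 n^{2} + 74 n + 120\right)}

t_(k+1)/t_k = (k + 3)*(22*k - 4*(k + 1)**2 + 37)/((k + 7)*(-4*k**2 + 22*k + 15)).
So A=k + 3 and B=k + 7, with C=k**2 - 11*k/2 - 15/4.
Key eq: (k + 3)·f(k+1) = (k + 6)·f(k) + (k**2 - 11*k/2 - 15/4).
deg f ≤ 3 (via 1,1,2).
Solve for f: f(k) = k*(k**2 - 108*k - 43)/120 (degree 3 ≤ 3).
Certificate R = B(k−1)f/C = k*(k + 6)*(k**2 - 108*k - 43)/(30*(4*k**2 - 22*k - 15)) gives s_k = k*(k**2 - 108*k - 43)/(30*(k + 3)*(k + 4)*(k + 5)).
Verify: (4*k**2 - 22*k - 15)/(k**4 + 18*k**3 + 119*k**2 + 342*k + 360) matches t_k.
Telescope: S(n) = s_(n+1) − s_(2) = (n**3 - 105*n**2 - 256*n - 150)/(30*(n**3 + 15*n**2 + 74*n + 120)) − (-17/210) = (4*n**3 - 80*n**2 - 89*n + 165)/(35*(n**3 + 15*n**2 + 74*n + 120)).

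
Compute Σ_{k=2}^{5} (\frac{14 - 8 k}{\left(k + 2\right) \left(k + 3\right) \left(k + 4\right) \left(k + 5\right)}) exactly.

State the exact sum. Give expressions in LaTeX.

r(k) = (k + 2)*(4*k - 3)/((k + 6)*(4*k - 7)) after simplifying.
A = k + 2, B = k + 6, C = k - 7/4.
Key eq: (k + 2)·f(k+1) = (k + 5)·f(k) + (k - 7/4).
From deg A=1, deg B=1, deg C=1: d=3.
Solving with deg f ≤ 3: f(k) = -k*(k**2 + 9*k + 74)/96.
Get s_k = R·t_k = k*(k**2 + 9*k + 74)/(12*(k + 2)*(k + 3)*(k + 4)) with R(k) = B(k−1)f(k)/C(k) = -k*(k + 5)*(k**2 + 9*k + 74)/(24*(4*k - 7)).
Verify: 2*(7 - 4*k)/(k**4 + 14*k**3 + 71*k**2 + 154*k + 120) matches t_k.
Sum = s_(6) − s_(2); s_(6) = 41/360, s_(2) = 2/15 ⇒ -7/360.

Σ = -7/360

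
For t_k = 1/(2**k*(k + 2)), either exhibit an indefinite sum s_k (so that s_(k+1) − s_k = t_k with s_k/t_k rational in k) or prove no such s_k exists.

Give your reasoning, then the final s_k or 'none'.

Compute t_(k+1)/t_k: get (k + 2)/(2*(k + 3)).
Take A(k)=k/2 + 1, B(k)=k + 3, C(k)=1.
Solve (k/2 + 1)·f(k+1) − (k + 2)·f(k) = 1.
From deg A=1, deg B=1, deg C=0: d=-1.
d = -1 < 0 ⇒ no nonzero polynomial f; not summable.

no hypergeometric antidifference exists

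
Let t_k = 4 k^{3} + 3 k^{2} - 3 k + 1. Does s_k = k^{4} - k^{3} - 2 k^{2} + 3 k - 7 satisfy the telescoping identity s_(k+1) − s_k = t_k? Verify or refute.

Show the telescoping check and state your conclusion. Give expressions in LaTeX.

s_(k+1) = k**4 + 3*k**3 + k**2 - 6
s_(k+1) − s_k = 4*k**3 + 3*k**2 - 3*k + 1
(s_(k+1) − s_k) − t_k = 0

Valid — Δs_k = t_k.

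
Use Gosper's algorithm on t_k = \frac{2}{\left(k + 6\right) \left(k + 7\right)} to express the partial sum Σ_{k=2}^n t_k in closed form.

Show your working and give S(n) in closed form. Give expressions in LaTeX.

S(n) = \frac{n - 1}{4 \left(n + 7\right)}

Compute t_(k+1)/t_k: get (k + 6)/(k + 8).
So A=k + 6 and B=k + 8, with C=1.
Solve (k + 6)·f(k+1) − (k + 7)·f(k) = 1.
d = 1 from the (1,1,0) case.
Coefficient equations give f(k) = k/6.
Certificate R = B(k−1)f/C = k*(k + 7)/6 gives s_k = k/(3*(k + 6)).
Δs = 2/(k**2 + 13*k + 42), as required.
Telescope: S(n) = s_(n+1) − s_(2) = (n + 1)/(3*(n + 7)) − (1/12) = (n - 1)/(4*(n + 7)).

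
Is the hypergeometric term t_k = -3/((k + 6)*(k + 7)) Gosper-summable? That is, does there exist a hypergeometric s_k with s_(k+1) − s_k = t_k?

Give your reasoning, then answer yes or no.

Compute t_(k+1)/t_k: get (k + 6)/(k + 8).
Normal form (A,B,C) = (k + 6, k + 8, 1).
Set up (k + 6)·f(k+1) − (k + 7)·f(k) − (1) = 0.
deg f ≤ 1 (via 1,1,0).
Coefficient equations give f(k) = k/6.
Then R = B(k−1)f/C = k*(k + 7)/6, so s_k = R(k)·t_k = -k/(2*k + 12).
Verify: -3/(k**2 + 13*k + 42) matches t_k.

Yes. s_k = -k/(2*k + 12).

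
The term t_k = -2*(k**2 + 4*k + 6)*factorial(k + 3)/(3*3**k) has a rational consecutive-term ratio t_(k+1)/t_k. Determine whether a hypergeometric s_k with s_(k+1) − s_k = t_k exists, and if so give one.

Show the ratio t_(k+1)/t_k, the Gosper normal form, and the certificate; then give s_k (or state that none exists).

Step 1: r(k) = (k + 4)*(4*k + (k + 1)**2 + 10)/(3*(k**2 + 4*k + 6)).
So A=k/3 + 4/3 and B=1, with C=k**2 + 4*k + 6.
Need (k/3 + 4/3)·f(k+1) − (1)·f(k) = k**2 + 4*k + 6.
deg f ≤ 1 (via 1,0,2).
Match coefficients ⇒ f(k) = 3*(k + 2).
Then R = B(k−1)f/C = 3*(k + 2)/(k**2 + 4*k + 6), so s_k = R(k)·t_k = -2*(k + 2)*factorial(k + 3)/3**k.
Δs = -2*(k**2 + 4*k + 6)*factorial(k + 3)/(3*3**k), as required.

s_k = -2*(k + 2)*factorial(k + 3)/3**k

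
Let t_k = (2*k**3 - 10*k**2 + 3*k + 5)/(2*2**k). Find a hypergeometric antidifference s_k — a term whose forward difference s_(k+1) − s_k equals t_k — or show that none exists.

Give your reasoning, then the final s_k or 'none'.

s_k = (-2*k**3 + 4*k**2 - k - 4)/2**k

The ratio is k*(2*k**2 - 4*k - 11)/(2*(2*k**3 - 10*k**2 + 3*k + 5)).
Normal form (A,B,C) = (1/2, 1, k**3 - 5*k**2 + 3*k/2 + 5/2).
Set up (1/2)·f(k+1) − (1)·f(k) − (k**3 - 5*k**2 + 3*k/2 + 5/2) = 0.
d = 3 from the (0,0,3) case.
Solving with deg f ≤ 3: f(k) = -2*k**3 + 4*k**2 - k - 4.
Certificate R = B(k−1)f/C = -2*(2*k**3 - 4*k**2 + k + 4)/((k - 1)*(2*k**2 - 8*k - 5)) gives s_k = (-2*k**3 + 4*k**2 - k - 4)/2**k.
s_(k+1) − s_k = (2*k**3 - 10*k**2 + 3*k + 5)/(2*2**k) = t_k.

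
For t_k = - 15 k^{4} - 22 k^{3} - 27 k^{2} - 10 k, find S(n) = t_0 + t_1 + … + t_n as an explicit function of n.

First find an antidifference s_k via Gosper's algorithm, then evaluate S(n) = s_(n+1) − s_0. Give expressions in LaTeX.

S(n) = n \left(- 3 n^{4} - 13 n^{3} - 25 n^{2} - 24 n - 9\right)

The ratio is (15*k**4 + 82*k**3 + 183*k**2 + 190*k + 74)/(k*(15*k**3 + 22*k**2 + 27*k + 10)).
Take A(k)=1, B(k)=1, C(k)=k**4 + 22*k**3/15 + 9*k**2/5 + 2*k/3.
f must satisfy (1)·f(k+1) − (1)·f(k) = k**4 + 22*k**3/15 + 9*k**2/5 + 2*k/3.
Degrees (0,0,4) ⇒ d ≤ 5.
A polynomial solution: f(k) = k*(k - 1)*(3*k**3 + k**2 + 4*k + 1)/15.
Certificate R = B(k−1)f/C = (k - 1)*(3*k**3 + k**2 + 4*k + 1)/(15*k**3 + 22*k**2 + 27*k + 10) gives s_k = k*(-3*k**4 + 2*k**3 - 3*k**2 + 3*k + 1).
Check: Δs_k = k*(-15*k**3 - 22*k**2 - 27*k - 10). ✓
Evaluate: s_(n+1) = n*(-3*n**4 - 13*n**3 - 25*n**2 - 24*n - 9); subtract s_(0) = 0 ⇒ S(n) = n*(-3*n**4 - 13*n**3 - 25*n**2 - 24*n - 9).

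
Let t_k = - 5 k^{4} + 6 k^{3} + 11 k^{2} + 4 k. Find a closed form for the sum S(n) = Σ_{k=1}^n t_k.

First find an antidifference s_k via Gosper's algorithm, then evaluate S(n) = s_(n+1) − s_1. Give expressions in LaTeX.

S(n) = n \left(- n^{4} - n^{3} + 5 n^{2} + 9 n + 4\right)

t_(k+1)/t_k = (5*k**4 + 14*k**3 + k**2 - 24*k - 16)/(k*(5*k**3 - 6*k**2 - 11*k - 4)).
Factor: A=1; B=1; C=k**4 - 6*k**3/5 - 11*k**2/5 - 4*k/5.
Key eq: (1)·f(k+1) = (1)·f(k) + (k**4 - 6*k**3/5 - 11*k**2/5 - 4*k/5).
deg f ≤ 5 (via 0,0,4).
A polynomial solution: f(k) = k**2*(k - 1)*(k**2 - 3*k - 2)/5.
So s_k = (B(k−1)f/C)·t_k = (k*(k - 1)*(k**2 - 3*k - 2)/(5*k**3 - 6*k**2 - 11*k - 4))·t_k = k**2*(-k**3 + 4*k**2 - k - 2).
Check: Δs_k = k*(-5*k**3 + 6*k**2 + 11*k + 4). ✓
Σ_(k=1)^n t_k = s_(n+1) − s_(1) = (n*(-n**4 - n**3 + 5*n**2 + 9*n + 4)) − (0), i.e. n*(-n**4 - n**3 + 5*n**2 + 9*n + 4).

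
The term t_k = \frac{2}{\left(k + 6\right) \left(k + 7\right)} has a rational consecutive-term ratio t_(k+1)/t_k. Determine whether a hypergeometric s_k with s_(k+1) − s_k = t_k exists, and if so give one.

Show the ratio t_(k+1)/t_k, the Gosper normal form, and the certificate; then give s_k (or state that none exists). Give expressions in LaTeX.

r(k) = (k + 6)/(k + 8) after simplifying.
Take A(k)=k + 6, B(k)=k + 8, C(k)=1.
f must satisfy (k + 6)·f(k+1) − (k + 7)·f(k) = 1.
deg f ≤ 1 (via 1,1,0).
A polynomial solution: f(k) = k/6.
Then R = B(k−1)f/C = k*(k + 7)/6, so s_k = R(k)·t_k = k/(3*(k + 6)).
s_(k+1) − s_k = 2/(k**2 + 13*k + 42) = t_k.

s_k = \frac{k}{3 \left(k + 6\right)}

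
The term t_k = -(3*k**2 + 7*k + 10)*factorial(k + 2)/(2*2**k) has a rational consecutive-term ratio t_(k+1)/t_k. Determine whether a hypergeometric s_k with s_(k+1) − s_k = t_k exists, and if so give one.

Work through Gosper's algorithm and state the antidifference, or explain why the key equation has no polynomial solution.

r(k) = (k + 3)*(7*k + 3*(k + 1)**2 + 17)/(2*(3*k**2 + 7*k + 10)) after simplifying.
Factor: A=k/2 + 3/2; B=1; C=k**2 + 7*k/3 + 10/3.
Solve (k/2 + 3/2)·f(k+1) − (1)·f(k) = k**2 + 7*k/3 + 10/3.
d = 1 from the (1,0,2) case.
Match coefficients ⇒ f(k) = 2*(3*k + 1)/3.
So s_k = (B(k−1)f/C)·t_k = (2*(3*k + 1)/(3*k**2 + 7*k + 10))·t_k = -(3*k + 1)*factorial(k + 2)/2**k.
Verify: -(3*k**2 + 7*k + 10)*factorial(k + 2)/(2*2**k) matches t_k.

s_k = -(3*k + 1)*factorial(k + 2)/2**k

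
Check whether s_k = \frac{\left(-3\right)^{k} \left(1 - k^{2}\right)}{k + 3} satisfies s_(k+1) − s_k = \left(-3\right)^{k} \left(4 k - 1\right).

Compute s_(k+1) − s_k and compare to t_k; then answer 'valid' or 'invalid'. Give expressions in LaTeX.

s_(k+1) = 3*(-3)**k*k*(k + 2)/(k + 4)
s_(k+1) − s_k = (-3)**k*(4*k**3 + 19*k**2 + 17*k - 4)/(k**2 + 7*k + 12)
(s_(k+1) − s_k) − t_k = 8*(-3)**k*(-k**2 - 3*k + 1)/(k**2 + 7*k + 12)

Invalid: residual \frac{8 \left(-3\right)^{k} \left(- k^{2} - 3 k + 1\right)}{k^{2} + 7 k + 12} ≠ 0.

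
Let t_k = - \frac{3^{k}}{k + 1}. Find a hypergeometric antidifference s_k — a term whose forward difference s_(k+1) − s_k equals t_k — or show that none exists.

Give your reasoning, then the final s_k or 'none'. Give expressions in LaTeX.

none (Gosper's algorithm certifies no s_k)

Compute t_(k+1)/t_k: get 3*(k + 1)/(k + 2).
A = 3*k + 3, B = k + 2, C = 1.
Need (3*k + 3)·f(k+1) − (k + 1)·f(k) = 1.
deg f ≤ -1 (via 1,1,0).
Bound -1 < 0, so the key equation has no polynomial solution.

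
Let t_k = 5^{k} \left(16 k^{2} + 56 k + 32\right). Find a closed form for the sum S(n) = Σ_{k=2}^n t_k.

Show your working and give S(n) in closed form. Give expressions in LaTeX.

S(n) = 20 \cdot 5^{n} n^{2} + 60 \cdot 5^{n} n + 30 \cdot 5^{n} - 550

t_(k+1)/t_k = 5*(2*k**2 + 11*k + 13)/(2*k**2 + 7*k + 4).
Gosper form: A/B · C(k+1)/C(k) with A=5, B=1, C=k**2 + 7*k/2 + 2.
Need (5)·f(k+1) − (1)·f(k) = k**2 + 7*k/2 + 2.
deg f ≤ 2 (via 0,0,2).
Coefficient equations give f(k) = (2*k**2 + 2*k - 1)/8.
Get s_k = R·t_k = 5**k*(4*k**2 + 4*k - 2) with R(k) = B(k−1)f(k)/C(k) = (2*k**2 + 2*k - 1)/(4*(2*k**2 + 7*k + 4)).
Verify: 5**k*(16*k**2 + 56*k + 32) matches t_k.
Evaluate: s_(n+1) = 5**(n + 1)*(4*n**2 + 12*n + 6); subtract s_(2) = 550 ⇒ S(n) = 20*5**n*n**2 + 60*5**n*n + 30*5**n - 550.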